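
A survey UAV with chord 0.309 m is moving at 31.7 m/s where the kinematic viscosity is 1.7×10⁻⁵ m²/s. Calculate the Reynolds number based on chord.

Re = v·c/ν = 31.7 × 0.309 / (1.7×10⁻⁵) = 5.76×10^5

Re = 5.76×10^5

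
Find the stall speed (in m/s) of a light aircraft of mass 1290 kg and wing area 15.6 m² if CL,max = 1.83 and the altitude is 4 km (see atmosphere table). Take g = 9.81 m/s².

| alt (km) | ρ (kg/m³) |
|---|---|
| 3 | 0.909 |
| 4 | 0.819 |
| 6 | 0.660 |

At 4 km, from the table: ρ = 0.819 kg/m³.
Weight W = mg = 1290 × 9.81 = 12650 N.
From L = ½ρV²S·CL,max = W: V_stall = √(2W/(ρSCL,max)) = √(2·12650/(0.819·15.6·1.83))
V_stall = √1083 = 32.9 m/s

V_stall = 32.9 m/s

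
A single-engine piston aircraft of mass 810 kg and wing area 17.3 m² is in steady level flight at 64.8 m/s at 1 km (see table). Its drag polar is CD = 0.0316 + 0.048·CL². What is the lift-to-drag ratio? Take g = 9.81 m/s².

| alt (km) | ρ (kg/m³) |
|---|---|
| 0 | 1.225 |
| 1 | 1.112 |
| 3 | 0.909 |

At 1 km, from the table: ρ = 1.112 kg/m³.
Weight W = mg = 810 × 9.81 = 7946.1 N; in level flight L = W.
q = ½ρv² = ½ × 1.112 × 64.8² = 2335 Pa.
CL = 2W/(ρv²S) = 2×7946.1/(1.112×64.8²×17.3) = 0.1967.
CD = 0.0316 + 0.048 × 0.1967² = 0.03346.
L/D = CL/CD = 0.1967 / 0.03346 = 5.88

L/D = 5.88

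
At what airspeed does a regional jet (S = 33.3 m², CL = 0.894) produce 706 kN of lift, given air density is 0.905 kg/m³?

v = 229 m/s

L = ½ρv²S·CL ⇒ v = √(2L/(ρ·S·CL))
v = √(2 × 7.06×10^5 / (0.905 × 33.3 × 0.894)) = √52410 = 229 m/s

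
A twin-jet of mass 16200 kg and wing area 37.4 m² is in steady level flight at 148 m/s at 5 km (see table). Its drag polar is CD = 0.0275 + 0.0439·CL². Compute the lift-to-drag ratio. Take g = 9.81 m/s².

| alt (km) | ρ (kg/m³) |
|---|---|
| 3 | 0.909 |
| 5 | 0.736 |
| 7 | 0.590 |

At 5 km, from the table: ρ = 0.736 kg/m³.
In steady level flight, lift balances weight: W = mg = 16200 × 9.81 = 1.5892×10^5 N.
Dynamic pressure q = 0.5 × 0.736 × 148² = 8061 Pa.
CL = W/(q·S) = 1.5892×10^5 / (8061 × 37.4) = 0.5272.
CD = 0.0275 + 0.0439 × 0.5272² = 0.0397.
L/D = CL/CD = 0.5272 / 0.0397 = 13.3

L/D = 13.3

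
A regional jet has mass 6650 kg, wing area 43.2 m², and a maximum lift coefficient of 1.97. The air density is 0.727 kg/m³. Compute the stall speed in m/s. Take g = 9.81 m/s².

Weight W = mg = 6650 × 9.81 = 65240 N.
V_stall = √(2W/(ρ·S·CL,max)) = √(2 × 65240 / (0.727 × 43.2 × 1.97))
V_stall = √2109 = 45.9 m/s

V_stall = 45.9 m/s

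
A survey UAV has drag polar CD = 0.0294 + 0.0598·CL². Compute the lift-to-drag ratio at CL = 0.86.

CD = 0.0294 + 0.0598 × 0.86² = 0.07363
L/D = CL/CD = 0.86 / 0.07363 = 11.7

L/D = 11.7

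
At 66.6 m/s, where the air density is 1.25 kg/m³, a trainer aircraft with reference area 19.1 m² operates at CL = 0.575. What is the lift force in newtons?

L = ½ρv²S·CL = ½ × 1.25 × 66.6² × 19.1 × 0.575 = 30400 N ≈ 30.4 kN

L = 30400 N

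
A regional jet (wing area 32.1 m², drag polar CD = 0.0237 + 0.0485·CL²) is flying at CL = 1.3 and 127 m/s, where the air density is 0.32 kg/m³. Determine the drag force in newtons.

D = 8750 N

CD = 0.0237 + 0.0485 × 1.3² = 0.1057
D = ½ρv²S·CD = ½ × 0.32 × 127² × 32.1 × 0.1057 = 8750 N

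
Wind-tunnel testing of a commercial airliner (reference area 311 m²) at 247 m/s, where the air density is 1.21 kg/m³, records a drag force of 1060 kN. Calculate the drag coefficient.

CD = 0.0923

From D = ½ρv²S·CD, rearranging gives CD = 2D/(ρv²S).
CD = 2 × 1.06×10^6 / (1.21 × 247² × 311) = 0.0923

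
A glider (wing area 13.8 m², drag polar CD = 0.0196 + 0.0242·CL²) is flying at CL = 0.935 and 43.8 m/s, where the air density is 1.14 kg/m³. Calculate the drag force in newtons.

D = 615 N

CD = 0.0196 + 0.0242 × 0.935² = 0.04076
D = ½ρv²S·CD = ½ × 1.14 × 43.8² × 13.8 × 0.04076 = 615 N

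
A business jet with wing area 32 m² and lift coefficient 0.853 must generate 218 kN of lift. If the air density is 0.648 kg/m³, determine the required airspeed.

L = ½ρv²S·CL ⇒ v = √(2L/(ρ·S·CL))
v = √(2 × 2.18×10^5 / (0.648 × 32 × 0.853)) = √24650 = 157 m/s

v = 157 m/s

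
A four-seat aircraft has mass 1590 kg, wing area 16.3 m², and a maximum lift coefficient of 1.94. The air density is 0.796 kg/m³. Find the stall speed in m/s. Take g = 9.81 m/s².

At stall, lift equals weight: L = W = m·g = 1590 × 9.81 = 15600 N.
V_stall = √(2W/(ρ·S·CL,max)) = √(2 × 15600 / (0.796 × 16.3 × 1.94))
V_stall = √1239 = 35.2 m/s

V_stall = 35.2 m/s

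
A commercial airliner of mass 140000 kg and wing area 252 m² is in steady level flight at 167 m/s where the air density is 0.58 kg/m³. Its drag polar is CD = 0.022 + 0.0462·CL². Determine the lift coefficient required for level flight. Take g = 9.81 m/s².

Level flight ⇒ L = W = m·g = 140000 × 9.81 = 1.3734×10^6 N.
q = ½ρv² = ½ × 0.58 × 167² = 8088 Pa.
CL = W/(q·S) = 1.3734×10^6 / (8088 × 252) = 0.6739.

CL = 0.674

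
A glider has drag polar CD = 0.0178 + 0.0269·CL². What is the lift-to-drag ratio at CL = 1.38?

L/D = 20

CD = 0.0178 + 0.0269 × 1.38² = 0.06903
L/D = CL/CD = 1.38 / 0.06903 = 20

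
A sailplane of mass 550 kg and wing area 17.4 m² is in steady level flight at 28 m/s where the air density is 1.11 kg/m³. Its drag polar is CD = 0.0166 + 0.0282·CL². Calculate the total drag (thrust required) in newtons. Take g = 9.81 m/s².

D = 234 N

In steady level flight, lift balances weight: W = mg = 550 × 9.81 = 5395.5 N.
Dynamic pressure q = 0.5 × 1.11 × 28² = 435.1 Pa.
Required CL = L/(qS) = 5395.5/(435.1·17.4) = 0.7126.
CD = 0.0166 + 0.0282 × 0.7126² = 0.03092.
D = q·S·CD = 435.1 × 17.4 × 0.03092 = 234.1 N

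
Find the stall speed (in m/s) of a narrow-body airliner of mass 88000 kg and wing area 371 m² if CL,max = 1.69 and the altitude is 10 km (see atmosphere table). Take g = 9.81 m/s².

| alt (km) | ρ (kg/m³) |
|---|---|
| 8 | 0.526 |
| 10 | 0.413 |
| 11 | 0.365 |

V_stall = 81.7 m/s

At 10 km, from the table: ρ = 0.413 kg/m³.
Weight W = mg = 88000 × 9.81 = 8.633×10^5 N.
V_stall = √(2W/(ρ·S·CL,max)) = √(2 × 8.633×10^5 / (0.413 × 371 × 1.69))
V_stall = √6668 = 81.7 m/s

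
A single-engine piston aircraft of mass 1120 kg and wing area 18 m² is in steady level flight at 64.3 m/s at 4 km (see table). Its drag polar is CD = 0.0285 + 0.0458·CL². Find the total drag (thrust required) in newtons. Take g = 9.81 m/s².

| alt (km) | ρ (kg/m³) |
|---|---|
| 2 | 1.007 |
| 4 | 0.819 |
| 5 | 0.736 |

At 4 km, from the table: ρ = 0.819 kg/m³.
Level flight ⇒ L = W = m·g = 1120 × 9.81 = 10987 N.
Dynamic pressure q = 0.5 × 0.819 × 64.3² = 1693 Pa.
CL = 2W/(ρv²S) = 2×10987/(0.819×64.3²×18) = 0.3605.
CD = 0.0285 + 0.0458 × 0.3605² = 0.03445.
D = q·S·CD = 1693 × 18 × 0.03445 = 1050 N

D = 1050 N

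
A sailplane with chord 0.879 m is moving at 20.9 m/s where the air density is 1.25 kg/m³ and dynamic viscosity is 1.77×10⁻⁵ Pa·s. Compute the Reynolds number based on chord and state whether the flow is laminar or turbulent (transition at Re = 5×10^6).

Re = 1.3×10^6 (laminar)

Re = ρ·v·c/μ = 1.25 × 20.9 × 0.879 / (1.77×10⁻⁵) = 1.3×10^6
Since 1.3×10^6 < 5×10^6, the flow is laminar.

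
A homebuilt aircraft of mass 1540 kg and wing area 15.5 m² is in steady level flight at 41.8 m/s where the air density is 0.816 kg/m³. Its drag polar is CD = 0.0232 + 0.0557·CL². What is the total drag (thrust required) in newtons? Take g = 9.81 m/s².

Weight W = mg = 1540 × 9.81 = 15107 N; in level flight L = W.
Dynamic pressure q = 0.5 × 0.816 × 41.8² = 712.9 Pa.
CL = W/(q·S) = 15107 / (712.9 × 15.5) = 1.367.
CD = 0.0232 + 0.0557 × 1.367² = 0.1273.
D = q·S·CD = 712.9 × 15.5 × 0.1273 = 1407 N

D = 1410 N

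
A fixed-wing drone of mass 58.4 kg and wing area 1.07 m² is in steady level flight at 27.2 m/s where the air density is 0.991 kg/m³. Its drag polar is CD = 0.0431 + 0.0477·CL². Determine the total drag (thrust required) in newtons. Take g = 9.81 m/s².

Weight W = mg = 58.4 × 9.81 = 572.9 N; in level flight L = W.
q = ½ρv² = ½ × 0.991 × 27.2² = 366.6 Pa.
Required CL = L/(qS) = 572.9/(366.6·1.07) = 1.461.
CD = 0.0431 + 0.0477 × 1.461² = 0.1449.
D = q·S·CD = 366.6 × 1.07 × 0.1449 = 56.82 N

D = 56.8 N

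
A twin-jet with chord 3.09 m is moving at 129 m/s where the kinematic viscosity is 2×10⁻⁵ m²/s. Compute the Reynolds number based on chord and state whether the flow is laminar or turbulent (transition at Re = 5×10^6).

Re = v·c/ν = 129 × 3.09 / (2×10⁻⁵) = 1.99×10^7
Since 1.99×10^7 > 5×10^6, the flow is turbulent.

Re = 1.99×10^7 (turbulent)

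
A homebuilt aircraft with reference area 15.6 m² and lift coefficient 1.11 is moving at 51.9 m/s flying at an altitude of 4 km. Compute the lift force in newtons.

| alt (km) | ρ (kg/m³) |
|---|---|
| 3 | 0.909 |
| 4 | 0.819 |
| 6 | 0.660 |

At 4 km, from the table: ρ = 0.819 kg/m³.
Dynamic pressure q = ½ρv² = ½ × 0.819 × 51.9² = 1103 Pa.
L = q·S·CL = 1103 × 15.6 × 1.11 = 19100 N ≈ 19.1 kN

L = 19100 N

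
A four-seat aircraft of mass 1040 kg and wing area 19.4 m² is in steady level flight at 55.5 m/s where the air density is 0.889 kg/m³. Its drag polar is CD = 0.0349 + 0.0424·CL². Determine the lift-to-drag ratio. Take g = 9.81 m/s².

L/D = 9.33

Level flight ⇒ L = W = m·g = 1040 × 9.81 = 10202 N.
q = ½ρv² = ½ × 0.889 × 55.5² = 1369 Pa.
CL = 2W/(ρv²S) = 2×10202/(0.889×55.5²×19.4) = 0.3841.
CD = 0.0349 + 0.0424 × 0.3841² = 0.04116.
L/D = CL/CD = 0.3841 / 0.04116 = 9.33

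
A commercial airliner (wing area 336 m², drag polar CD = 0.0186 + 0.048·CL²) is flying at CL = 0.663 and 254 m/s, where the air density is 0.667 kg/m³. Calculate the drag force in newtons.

CD = 0.0186 + 0.048 × 0.663² = 0.0397
D = ½ρv²S·CD = ½ × 0.667 × 254² × 336 × 0.0397 = 2.87×10^5 N

D = 2.87×10^5 N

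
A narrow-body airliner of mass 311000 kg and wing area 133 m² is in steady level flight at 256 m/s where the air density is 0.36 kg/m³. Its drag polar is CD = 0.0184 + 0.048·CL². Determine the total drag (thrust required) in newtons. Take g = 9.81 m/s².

D = 3.14×10^5 N

Level flight ⇒ L = W = m·g = 311000 × 9.81 = 3.0509×10^6 N.
Dynamic pressure q = 0.5 × 0.36 × 256² = 11800 Pa.
CL = 2W/(ρv²S) = 2×3.0509×10^6/(0.36×256²×133) = 1.945.
CD = 0.0184 + 0.048 × 1.945² = 0.1999.
D = q·S·CD = 11800 × 133 × 0.1999 = 3.136×10^5 N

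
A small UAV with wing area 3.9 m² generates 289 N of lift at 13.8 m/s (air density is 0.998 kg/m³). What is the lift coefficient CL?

CL = 0.78

From L = ½ρv²S·CL, rearranging gives CL = 2L/(ρv²S).
CL = 2 × 289 / (0.998 × 13.8² × 3.9) = 0.78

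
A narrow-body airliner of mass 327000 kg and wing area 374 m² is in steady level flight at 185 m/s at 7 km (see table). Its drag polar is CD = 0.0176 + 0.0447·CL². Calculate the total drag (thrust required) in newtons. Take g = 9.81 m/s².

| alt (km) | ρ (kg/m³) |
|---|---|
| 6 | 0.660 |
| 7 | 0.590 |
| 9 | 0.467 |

D = 1.88×10^5 N

At 7 km, from the table: ρ = 0.590 kg/m³.
Level flight ⇒ L = W = m·g = 327000 × 9.81 = 3.2079×10^6 N.
Dynamic pressure q = 0.5 × 0.59 × 185² = 10100 Pa.
CL = W/(q·S) = 3.2079×10^6 / (10100 × 374) = 0.8495.
CD = 0.0176 + 0.0447 × 0.8495² = 0.04986.
D = q·S·CD = 10100 × 374 × 0.04986 = 1.883×10^5 N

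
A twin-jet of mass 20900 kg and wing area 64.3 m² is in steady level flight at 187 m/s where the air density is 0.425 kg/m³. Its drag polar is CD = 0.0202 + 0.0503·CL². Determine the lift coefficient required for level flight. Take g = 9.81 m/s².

In steady level flight, lift balances weight: W = mg = 20900 × 9.81 = 2.0503×10^5 N.
Dynamic pressure q = 0.5 × 0.425 × 187² = 7431 Pa.
CL = W/(q·S) = 2.0503×10^5 / (7431 × 64.3) = 0.4291.

CL = 0.429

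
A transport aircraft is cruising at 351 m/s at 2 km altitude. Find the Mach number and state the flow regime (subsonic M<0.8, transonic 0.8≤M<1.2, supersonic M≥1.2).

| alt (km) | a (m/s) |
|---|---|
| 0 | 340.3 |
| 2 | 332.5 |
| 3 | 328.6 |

At 2 km, from the table: a = 332.5 m/s.
M = v/a = 351 / 332.5 = 1.06
M = 1.06 → transonic.

M = 1.06 (transonic)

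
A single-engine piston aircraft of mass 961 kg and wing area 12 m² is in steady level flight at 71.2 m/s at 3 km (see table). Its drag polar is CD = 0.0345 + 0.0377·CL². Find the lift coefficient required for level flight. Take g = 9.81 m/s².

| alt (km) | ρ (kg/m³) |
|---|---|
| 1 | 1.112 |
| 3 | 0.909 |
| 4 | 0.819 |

CL = 0.341

At 3 km, from the table: ρ = 0.909 kg/m³.
Weight W = mg = 961 × 9.81 = 9427.4 N; in level flight L = W.
Dynamic pressure q = 0.5 × 0.909 × 71.2² = 2304 Pa.
CL = 2W/(ρv²S) = 2×9427.4/(0.909×71.2²×12) = 0.341.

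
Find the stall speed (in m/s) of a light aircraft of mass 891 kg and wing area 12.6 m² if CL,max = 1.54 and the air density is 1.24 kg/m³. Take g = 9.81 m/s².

At stall, lift equals weight: L = W = m·g = 891 × 9.81 = 8741 N.
V_stall = √(2W/(ρ·S·CL,max)) = √(2 × 8741 / (1.24 × 12.6 × 1.54))
V_stall = √726.5 = 27 m/s

V_stall = 27 m/s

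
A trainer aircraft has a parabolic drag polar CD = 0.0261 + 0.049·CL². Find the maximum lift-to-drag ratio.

(L/D)max = 14

For CD = CD0 + K·CL², (L/D)max occurs at CL* = √(CD0/K) and equals 1/(2√(K·CD0)).
(L/D)max = 1/(2√(0.049 × 0.0261)) = 1/(2 × 0.03576) = 14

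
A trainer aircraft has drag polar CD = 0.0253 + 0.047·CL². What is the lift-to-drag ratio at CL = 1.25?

CD = 0.0253 + 0.047 × 1.25² = 0.09874
L/D = CL/CD = 1.25 / 0.09874 = 12.7

L/D = 12.7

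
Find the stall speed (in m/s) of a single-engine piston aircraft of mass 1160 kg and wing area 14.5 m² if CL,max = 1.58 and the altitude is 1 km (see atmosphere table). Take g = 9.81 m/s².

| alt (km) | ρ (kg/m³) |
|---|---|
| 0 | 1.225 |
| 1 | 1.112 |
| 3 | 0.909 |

At 1 km, from the table: ρ = 1.112 kg/m³.
Stall occurs when L = W at CL,max. W = mg = 1160 × 9.81 = 11380 N.
V_stall = √(2W/(ρ·S·CL,max)) = √(2 × 11380 / (1.112 × 14.5 × 1.58))
V_stall = √893.4 = 29.9 m/s

V_stall = 29.9 m/s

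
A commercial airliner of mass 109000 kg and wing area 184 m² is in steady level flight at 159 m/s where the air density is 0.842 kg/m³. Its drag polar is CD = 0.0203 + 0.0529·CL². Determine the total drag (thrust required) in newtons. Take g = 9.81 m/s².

Level flight ⇒ L = W = m·g = 109000 × 9.81 = 1.0693×10^6 N.
Dynamic pressure q = 0.5 × 0.842 × 159² = 10640 Pa.
Required CL = L/(qS) = 1.0693×10^6/(10640·184) = 0.546.
CD = 0.0203 + 0.0529 × 0.546² = 0.03607.
D = q·S·CD = 10640 × 184 × 0.03607 = 70640 N

D = 70600 N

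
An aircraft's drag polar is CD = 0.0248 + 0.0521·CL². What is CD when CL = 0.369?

CD = 0.0319

CD = 0.0248 + 0.0521 × 0.369² = 0.0248 + 0.007094 = 0.0319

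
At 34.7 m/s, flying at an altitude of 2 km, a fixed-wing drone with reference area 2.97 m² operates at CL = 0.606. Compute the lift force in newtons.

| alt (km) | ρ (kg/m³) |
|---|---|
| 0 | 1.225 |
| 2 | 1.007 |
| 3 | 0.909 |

At 2 km, from the table: ρ = 1.007 kg/m³.
L = ½ρv²S·CL = ½ × 1.007 × 34.7² × 2.97 × 0.606 = 1090 N

L = 1090 N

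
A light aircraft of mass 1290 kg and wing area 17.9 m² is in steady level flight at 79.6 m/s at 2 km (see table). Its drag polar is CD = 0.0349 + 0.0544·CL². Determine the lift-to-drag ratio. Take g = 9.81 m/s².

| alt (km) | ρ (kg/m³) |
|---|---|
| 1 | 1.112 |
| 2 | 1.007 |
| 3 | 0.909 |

At 2 km, from the table: ρ = 1.007 kg/m³.
Level flight ⇒ L = W = m·g = 1290 × 9.81 = 12655 N.
Dynamic pressure q = 0.5 × 1.007 × 79.6² = 3190 Pa.
Required CL = L/(qS) = 12655/(3190·17.9) = 0.2216.
CD = 0.0349 + 0.0544 × 0.2216² = 0.03757.
L/D = CL/CD = 0.2216 / 0.03757 = 5.9

L/D = 5.9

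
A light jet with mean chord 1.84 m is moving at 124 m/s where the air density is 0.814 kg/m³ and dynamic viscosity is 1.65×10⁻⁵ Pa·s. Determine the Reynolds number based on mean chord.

Re = ρ·v·c/μ = 0.814 × 124 × 1.84 / (1.65×10⁻⁵) = 1.13×10^7

Re = 1.13×10^7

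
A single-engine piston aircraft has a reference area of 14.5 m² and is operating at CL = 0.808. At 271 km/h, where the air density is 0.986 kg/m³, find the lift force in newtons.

Convert speed: v = 271 km/h ÷ 3.6 = 75.28 m/s.
Dynamic pressure q = ½ρv² = ½ × 0.986 × 75.28² = 2794 Pa.
L = q·S·CL = 2794 × 14.5 × 0.808 = 32700 N ≈ 32.7 kN

L = 32700 N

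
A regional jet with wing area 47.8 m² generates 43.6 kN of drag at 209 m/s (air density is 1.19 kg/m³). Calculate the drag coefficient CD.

CD = 0.0351

From D = ½ρv²S·CD, rearranging gives CD = 2D/(ρv²S).
CD = 2 × 43600 / (1.19 × 209² × 47.8) = 0.0351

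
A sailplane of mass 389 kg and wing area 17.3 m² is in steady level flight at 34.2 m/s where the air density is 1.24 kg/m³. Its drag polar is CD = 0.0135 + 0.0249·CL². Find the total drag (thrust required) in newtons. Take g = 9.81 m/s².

Weight W = mg = 389 × 9.81 = 3816.1 N; in level flight L = W.
Dynamic pressure q = 0.5 × 1.24 × 34.2² = 725.2 Pa.
CL = 2W/(ρv²S) = 2×3816.1/(1.24×34.2²×17.3) = 0.3042.
CD = 0.0135 + 0.0249 × 0.3042² = 0.0158.
D = q·S·CD = 725.2 × 17.3 × 0.0158 = 198.3 N

D = 198 N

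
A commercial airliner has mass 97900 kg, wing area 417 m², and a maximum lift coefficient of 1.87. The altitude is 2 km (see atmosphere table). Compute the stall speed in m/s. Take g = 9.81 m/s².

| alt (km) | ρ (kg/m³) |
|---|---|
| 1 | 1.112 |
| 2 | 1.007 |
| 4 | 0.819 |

At 2 km, from the table: ρ = 1.007 kg/m³.
At stall, lift equals weight: L = W = m·g = 97900 × 9.81 = 9.604×10^5 N.
From L = ½ρV²S·CL,max = W: V_stall = √(2W/(ρSCL,max)) = √(2·9.604×10^5/(1.007·417·1.87))
V_stall = √2446 = 49.5 m/s

V_stall = 49.5 m/s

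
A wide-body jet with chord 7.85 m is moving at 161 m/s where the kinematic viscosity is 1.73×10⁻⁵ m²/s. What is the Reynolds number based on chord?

Re = 7.31×10^7

Re = v·c/ν = 161 × 7.85 / (1.73×10⁻⁵) = 7.31×10^7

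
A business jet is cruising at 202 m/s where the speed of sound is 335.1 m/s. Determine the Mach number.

M = v/a = 202 / 335.1 = 0.603

M = 0.603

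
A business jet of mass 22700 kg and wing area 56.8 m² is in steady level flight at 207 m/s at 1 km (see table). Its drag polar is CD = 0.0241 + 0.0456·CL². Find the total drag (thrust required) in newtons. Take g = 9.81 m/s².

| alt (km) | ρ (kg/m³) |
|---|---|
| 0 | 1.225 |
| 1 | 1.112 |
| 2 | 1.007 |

At 1 km, from the table: ρ = 1.112 kg/m³.
Weight W = mg = 22700 × 9.81 = 2.2269×10^5 N; in level flight L = W.
Dynamic pressure q = 0.5 × 1.112 × 207² = 23820 Pa.
Required CL = L/(qS) = 2.2269×10^5/(23820·56.8) = 0.1646.
CD = 0.0241 + 0.0456 × 0.1646² = 0.02533.
D = q·S·CD = 23820 × 56.8 × 0.02533 = 34280 N

D = 34300 N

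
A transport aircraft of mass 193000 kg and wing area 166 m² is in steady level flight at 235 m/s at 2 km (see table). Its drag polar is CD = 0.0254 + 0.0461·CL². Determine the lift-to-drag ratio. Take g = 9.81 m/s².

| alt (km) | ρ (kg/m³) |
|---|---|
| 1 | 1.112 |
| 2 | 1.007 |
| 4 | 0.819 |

L/D = 12.4

At 2 km, from the table: ρ = 1.007 kg/m³.
Weight W = mg = 193000 × 9.81 = 1.8933×10^6 N; in level flight L = W.
Dynamic pressure q = 0.5 × 1.007 × 235² = 27810 Pa.
CL = 2W/(ρv²S) = 2×1.8933×10^6/(1.007×235²×166) = 0.4102.
CD = 0.0254 + 0.0461 × 0.4102² = 0.03316.
L/D = CL/CD = 0.4102 / 0.03316 = 12.4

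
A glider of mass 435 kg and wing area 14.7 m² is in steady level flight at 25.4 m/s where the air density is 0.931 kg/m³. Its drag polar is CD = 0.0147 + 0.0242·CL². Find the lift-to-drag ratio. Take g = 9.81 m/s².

In steady level flight, lift balances weight: W = mg = 435 × 9.81 = 4267.4 N.
Dynamic pressure q = 0.5 × 0.931 × 25.4² = 300.3 Pa.
CL = W/(q·S) = 4267.4 / (300.3 × 14.7) = 0.9666.
CD = 0.0147 + 0.0242 × 0.9666² = 0.03731.
L/D = CL/CD = 0.9666 / 0.03731 = 25.9

L/D = 25.9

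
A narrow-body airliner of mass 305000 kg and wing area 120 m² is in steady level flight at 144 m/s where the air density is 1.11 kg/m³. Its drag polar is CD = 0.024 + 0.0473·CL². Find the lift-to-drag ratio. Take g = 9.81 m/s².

Weight W = mg = 305000 × 9.81 = 2.992×10^6 N; in level flight L = W.
Dynamic pressure q = 0.5 × 1.11 × 144² = 11510 Pa.
Required CL = L/(qS) = 2.992×10^6/(11510·120) = 2.167.
CD = 0.024 + 0.0473 × 2.167² = 0.246.
L/D = CL/CD = 2.167 / 0.246 = 8.81

L/D = 8.81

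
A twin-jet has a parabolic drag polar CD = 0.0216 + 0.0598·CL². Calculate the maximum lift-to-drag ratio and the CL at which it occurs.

(L/D)max = 13.9, at CL = 0.601

For CD = CD0 + K·CL², (L/D)max occurs at CL* = √(CD0/K) and equals 1/(2√(K·CD0)).
(L/D)max = 1/(2√(0.0598 × 0.0216)) = 1/(2 × 0.03594) = 13.9
CL* = √(0.0216/0.0598) = 0.601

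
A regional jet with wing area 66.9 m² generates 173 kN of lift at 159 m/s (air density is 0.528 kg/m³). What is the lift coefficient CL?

From L = ½ρv²S·CL, rearranging gives CL = 2L/(ρv²S).
CL = 2 × 1.73×10^5 / (0.528 × 159² × 66.9) = 0.387

CL = 0.387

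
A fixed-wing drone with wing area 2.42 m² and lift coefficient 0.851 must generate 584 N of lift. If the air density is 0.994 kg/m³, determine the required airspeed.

L = ½ρv²S·CL ⇒ v = √(2L/(ρ·S·CL))
v = √(2 × 584 / (0.994 × 2.42 × 0.851)) = √570.6 = 23.9 m/s

v = 23.9 m/s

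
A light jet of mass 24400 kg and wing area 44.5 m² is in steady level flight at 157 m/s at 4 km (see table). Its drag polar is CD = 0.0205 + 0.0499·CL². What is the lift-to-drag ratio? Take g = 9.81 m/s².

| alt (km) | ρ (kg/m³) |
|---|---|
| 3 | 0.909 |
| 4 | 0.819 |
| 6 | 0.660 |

L/D = 15.4

At 4 km, from the table: ρ = 0.819 kg/m³.
In steady level flight, lift balances weight: W = mg = 24400 × 9.81 = 2.3936×10^5 N.
q = ½ρv² = ½ × 0.819 × 157² = 10090 Pa.
Required CL = L/(qS) = 2.3936×10^5/(10090·44.5) = 0.5329.
CD = 0.0205 + 0.0499 × 0.5329² = 0.03467.
L/D = CL/CD = 0.5329 / 0.03467 = 15.4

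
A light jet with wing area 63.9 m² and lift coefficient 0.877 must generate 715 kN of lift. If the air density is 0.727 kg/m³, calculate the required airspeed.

L = ½ρv²S·CL ⇒ v = √(2L/(ρ·S·CL))
v = √(2 × 7.15×10^5 / (0.727 × 63.9 × 0.877)) = √35100 = 187 m/s

v = 187 m/s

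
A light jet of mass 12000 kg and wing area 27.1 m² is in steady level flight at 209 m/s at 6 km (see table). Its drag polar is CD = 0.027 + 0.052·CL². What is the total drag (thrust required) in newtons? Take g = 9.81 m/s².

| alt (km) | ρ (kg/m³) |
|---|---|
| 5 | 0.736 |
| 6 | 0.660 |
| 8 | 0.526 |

At 6 km, from the table: ρ = 0.660 kg/m³.
Weight W = mg = 12000 × 9.81 = 1.1772×10^5 N; in level flight L = W.
Dynamic pressure q = 0.5 × 0.66 × 209² = 14410 Pa.
Required CL = L/(qS) = 1.1772×10^5/(14410·27.1) = 0.3014.
CD = 0.027 + 0.052 × 0.3014² = 0.03172.
D = q·S·CD = 14410 × 27.1 × 0.03172 = 12390 N

D = 12400 N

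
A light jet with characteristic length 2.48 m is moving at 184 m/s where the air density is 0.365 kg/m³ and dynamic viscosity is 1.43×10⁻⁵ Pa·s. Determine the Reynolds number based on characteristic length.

Re = ρ·v·c/μ = 0.365 × 184 × 2.48 / (1.43×10⁻⁵) = 1.16×10^7

Re = 1.16×10^7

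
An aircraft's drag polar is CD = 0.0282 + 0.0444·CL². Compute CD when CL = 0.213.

CD = 0.0282 + 0.0444 × 0.213² = 0.0282 + 0.002014 = 0.0302

CD = 0.0302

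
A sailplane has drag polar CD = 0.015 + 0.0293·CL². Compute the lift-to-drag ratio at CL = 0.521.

CD = 0.015 + 0.0293 × 0.521² = 0.02295
L/D = CL/CD = 0.521 / 0.02295 = 22.7

L/D = 22.7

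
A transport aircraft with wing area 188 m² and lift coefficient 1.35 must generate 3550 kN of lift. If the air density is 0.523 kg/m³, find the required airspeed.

L = ½ρv²S·CL ⇒ v = √(2L/(ρ·S·CL))
v = √(2 × 3.55×10^6 / (0.523 × 188 × 1.35)) = √53490 = 231 m/s

v = 231 m/s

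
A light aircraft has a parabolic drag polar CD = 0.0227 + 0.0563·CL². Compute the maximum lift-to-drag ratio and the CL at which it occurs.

For CD = CD0 + K·CL², (L/D)max occurs at CL* = √(CD0/K) and equals 1/(2√(K·CD0)).
(L/D)max = 1/(2√(0.0563 × 0.0227)) = 1/(2 × 0.03575) = 14
CL* = √(0.0227/0.0563) = 0.635

(L/D)max = 14, at CL = 0.635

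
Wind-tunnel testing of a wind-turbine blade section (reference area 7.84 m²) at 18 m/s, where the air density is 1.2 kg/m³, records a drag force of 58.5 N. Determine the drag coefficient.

CD = 0.0384

From D = ½ρv²S·CD, rearranging gives CD = 2D/(ρv²S).
CD = 2 × 58.5 / (1.2 × 18² × 7.84) = 0.0384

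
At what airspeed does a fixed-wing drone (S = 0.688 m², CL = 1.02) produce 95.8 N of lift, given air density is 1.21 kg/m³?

v = 15 m/s

L = ½ρv²S·CL ⇒ v = √(2L/(ρ·S·CL))
v = √(2 × 95.8 / (1.21 × 0.688 × 1.02)) = √225.6 = 15 m/s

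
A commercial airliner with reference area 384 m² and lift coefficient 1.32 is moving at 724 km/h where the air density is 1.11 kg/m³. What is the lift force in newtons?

L = 1.14×10^7 N

Convert speed: v = 724 km/h ÷ 3.6 = 201.1 m/s.
Dynamic pressure q = ½ρv² = ½ × 1.11 × 201.1² = 22450 Pa.
L = q·S·CL = 22450 × 384 × 1.32 = 1.14×10^7 N ≈ 11400 kN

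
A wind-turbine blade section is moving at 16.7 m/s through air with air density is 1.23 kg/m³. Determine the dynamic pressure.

q = 172 Pa

q = ½ρv² = ½ × 1.23 × 16.7² = 172 Pa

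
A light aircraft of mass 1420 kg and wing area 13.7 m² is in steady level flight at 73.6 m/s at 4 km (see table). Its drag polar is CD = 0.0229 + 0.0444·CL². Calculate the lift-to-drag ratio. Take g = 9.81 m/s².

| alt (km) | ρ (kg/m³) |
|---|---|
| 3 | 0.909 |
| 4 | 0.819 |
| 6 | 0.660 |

At 4 km, from the table: ρ = 0.819 kg/m³.
Weight W = mg = 1420 × 9.81 = 13930 N; in level flight L = W.
Dynamic pressure q = 0.5 × 0.819 × 73.6² = 2218 Pa.
CL = W/(q·S) = 13930 / (2218 × 13.7) = 0.4584.
CD = 0.0229 + 0.0444 × 0.4584² = 0.03223.
L/D = CL/CD = 0.4584 / 0.03223 = 14.2

L/D = 14.2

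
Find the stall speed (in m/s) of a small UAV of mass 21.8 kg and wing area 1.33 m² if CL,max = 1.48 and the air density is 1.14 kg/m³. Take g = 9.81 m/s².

V_stall = 13.8 m/s

At stall, lift equals weight: L = W = m·g = 21.8 × 9.81 = 213.9 N.
V_stall = √(2W/(ρ·S·CL,max)) = √(2 × 213.9 / (1.14 × 1.33 × 1.48))
V_stall = √190.6 = 13.8 m/s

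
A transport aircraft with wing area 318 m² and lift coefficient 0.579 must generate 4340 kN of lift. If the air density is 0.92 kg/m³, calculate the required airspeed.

L = ½ρv²S·CL ⇒ v = √(2L/(ρ·S·CL))
v = √(2 × 4.34×10^6 / (0.92 × 318 × 0.579)) = √51240 = 226 m/s

v = 226 m/s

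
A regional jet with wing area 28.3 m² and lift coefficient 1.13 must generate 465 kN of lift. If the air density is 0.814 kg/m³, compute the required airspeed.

L = ½ρv²S·CL ⇒ v = √(2L/(ρ·S·CL))
v = √(2 × 4.65×10^5 / (0.814 × 28.3 × 1.13)) = √35730 = 189 m/s

v = 189 m/s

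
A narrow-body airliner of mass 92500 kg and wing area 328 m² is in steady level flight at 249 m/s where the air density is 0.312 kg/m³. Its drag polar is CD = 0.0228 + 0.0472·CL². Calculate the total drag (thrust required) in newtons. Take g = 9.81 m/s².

Weight W = mg = 92500 × 9.81 = 9.0742×10^5 N; in level flight L = W.
q = ½ρv² = ½ × 0.312 × 249² = 9672 Pa.
CL = 2W/(ρv²S) = 2×9.0742×10^5/(0.312×249²×328) = 0.286.
CD = 0.0228 + 0.0472 × 0.286² = 0.02666.
D = q·S·CD = 9672 × 328 × 0.02666 = 84580 N

D = 84600 N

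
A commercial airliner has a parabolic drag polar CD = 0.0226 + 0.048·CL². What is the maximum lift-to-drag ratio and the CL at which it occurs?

For CD = CD0 + K·CL², (L/D)max occurs at CL* = √(CD0/K) and equals 1/(2√(K·CD0)).
(L/D)max = 1/(2√(0.048 × 0.0226)) = 1/(2 × 0.03294) = 15.2
CL* = √(0.0226/0.048) = 0.686

(L/D)max = 15.2, at CL = 0.686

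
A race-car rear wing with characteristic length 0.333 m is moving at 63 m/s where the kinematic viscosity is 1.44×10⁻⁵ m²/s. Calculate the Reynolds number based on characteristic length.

Re = 1.46×10^6

Re = v·c/ν = 63 × 0.333 / (1.44×10⁻⁵) = 1.46×10^6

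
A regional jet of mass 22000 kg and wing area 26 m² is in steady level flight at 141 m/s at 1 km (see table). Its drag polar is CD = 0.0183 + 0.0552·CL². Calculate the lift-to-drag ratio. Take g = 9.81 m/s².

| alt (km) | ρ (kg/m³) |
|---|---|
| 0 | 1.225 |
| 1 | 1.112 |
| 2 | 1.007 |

At 1 km, from the table: ρ = 1.112 kg/m³.
In steady level flight, lift balances weight: W = mg = 22000 × 9.81 = 2.1582×10^5 N.
Dynamic pressure q = 0.5 × 1.112 × 141² = 11050 Pa.
CL = W/(q·S) = 2.1582×10^5 / (11050 × 26) = 0.7509.
CD = 0.0183 + 0.0552 × 0.7509² = 0.04943.
L/D = CL/CD = 0.7509 / 0.04943 = 15.2

L/D = 15.2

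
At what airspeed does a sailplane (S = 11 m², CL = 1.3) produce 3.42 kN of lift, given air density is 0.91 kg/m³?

L = ½ρv²S·CL ⇒ v = √(2L/(ρ·S·CL))
v = √(2 × 3420 / (0.91 × 11 × 1.3)) = √525.6 = 22.9 m/s

v = 22.9 m/s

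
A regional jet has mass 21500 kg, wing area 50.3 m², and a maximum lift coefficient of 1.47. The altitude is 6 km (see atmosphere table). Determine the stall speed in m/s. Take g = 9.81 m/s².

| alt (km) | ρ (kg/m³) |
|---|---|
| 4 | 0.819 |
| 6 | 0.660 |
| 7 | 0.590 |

At 6 km, from the table: ρ = 0.660 kg/m³.
Stall occurs when L = W at CL,max. W = mg = 21500 × 9.81 = 2.109×10^5 N.
From L = ½ρV²S·CL,max = W: V_stall = √(2W/(ρSCL,max)) = √(2·2.109×10^5/(0.66·50.3·1.47))
V_stall = √8644 = 93 m/s

V_stall = 93 m/s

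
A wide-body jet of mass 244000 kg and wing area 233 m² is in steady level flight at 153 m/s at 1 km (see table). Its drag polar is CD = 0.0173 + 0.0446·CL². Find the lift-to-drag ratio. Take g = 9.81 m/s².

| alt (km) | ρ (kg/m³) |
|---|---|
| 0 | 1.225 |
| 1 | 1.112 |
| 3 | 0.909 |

L/D = 17.5

At 1 km, from the table: ρ = 1.112 kg/m³.
Weight W = mg = 244000 × 9.81 = 2.3936×10^6 N; in level flight L = W.
q = ½ρv² = ½ × 1.112 × 153² = 13020 Pa.
Required CL = L/(qS) = 2.3936×10^6/(13020·233) = 0.7893.
CD = 0.0173 + 0.0446 × 0.7893² = 0.04509.
L/D = CL/CD = 0.7893 / 0.04509 = 17.5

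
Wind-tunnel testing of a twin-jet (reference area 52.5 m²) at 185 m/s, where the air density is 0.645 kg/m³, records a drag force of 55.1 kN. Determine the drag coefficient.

CD = 0.0951

From D = ½ρv²S·CD, rearranging gives CD = 2D/(ρv²S).
CD = 2 × 55100 / (0.645 × 185² × 52.5) = 0.0951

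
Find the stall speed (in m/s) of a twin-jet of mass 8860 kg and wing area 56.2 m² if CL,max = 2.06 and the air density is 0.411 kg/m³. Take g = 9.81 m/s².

V_stall = 60.4 m/s

Stall occurs when L = W at CL,max. W = mg = 8860 × 9.81 = 86920 N.
From L = ½ρV²S·CL,max = W: V_stall = √(2W/(ρSCL,max)) = √(2·86920/(0.411·56.2·2.06))
V_stall = √3653 = 60.4 m/s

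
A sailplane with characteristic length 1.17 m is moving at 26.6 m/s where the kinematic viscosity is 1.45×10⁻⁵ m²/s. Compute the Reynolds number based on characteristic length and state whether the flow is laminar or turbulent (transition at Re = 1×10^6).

Re = 2.15×10^6 (turbulent)

Re = v·c/ν = 26.6 × 1.17 / (1.45×10⁻⁵) = 2.15×10^6
Since 2.15×10^6 > 1×10^6, the flow is turbulent.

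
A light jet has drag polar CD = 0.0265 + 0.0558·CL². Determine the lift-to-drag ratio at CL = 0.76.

CD = 0.0265 + 0.0558 × 0.76² = 0.05873
L/D = CL/CD = 0.76 / 0.05873 = 12.9

L/D = 12.9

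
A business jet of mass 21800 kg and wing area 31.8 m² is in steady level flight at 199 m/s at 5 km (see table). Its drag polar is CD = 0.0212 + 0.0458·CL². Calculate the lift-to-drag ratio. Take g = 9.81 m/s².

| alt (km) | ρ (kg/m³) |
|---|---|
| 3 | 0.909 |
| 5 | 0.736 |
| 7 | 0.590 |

L/D = 14.9

At 5 km, from the table: ρ = 0.736 kg/m³.
Level flight ⇒ L = W = m·g = 21800 × 9.81 = 2.1386×10^5 N.
q = ½ρv² = ½ × 0.736 × 199² = 14570 Pa.
CL = W/(q·S) = 2.1386×10^5 / (14570 × 31.8) = 0.4615.
CD = 0.0212 + 0.0458 × 0.4615² = 0.03095.
L/D = CL/CD = 0.4615 / 0.03095 = 14.9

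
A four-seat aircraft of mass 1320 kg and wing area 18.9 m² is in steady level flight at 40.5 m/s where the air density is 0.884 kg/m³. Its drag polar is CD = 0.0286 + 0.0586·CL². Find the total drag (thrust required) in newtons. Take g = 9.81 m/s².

Weight W = mg = 1320 × 9.81 = 12949 N; in level flight L = W.
Dynamic pressure q = 0.5 × 0.884 × 40.5² = 725 Pa.
CL = W/(q·S) = 12949 / (725 × 18.9) = 0.945.
CD = 0.0286 + 0.0586 × 0.945² = 0.08094.
D = q·S·CD = 725 × 18.9 × 0.08094 = 1109 N

D = 1110 N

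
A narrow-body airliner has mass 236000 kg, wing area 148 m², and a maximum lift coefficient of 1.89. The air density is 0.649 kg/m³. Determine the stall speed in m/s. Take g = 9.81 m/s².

V_stall = 160 m/s

Weight W = mg = 236000 × 9.81 = 2.315×10^6 N.
V_stall = √(2W/(ρ·S·CL,max)) = √(2 × 2.315×10^6 / (0.649 × 148 × 1.89))
V_stall = √25510 = 160 m/s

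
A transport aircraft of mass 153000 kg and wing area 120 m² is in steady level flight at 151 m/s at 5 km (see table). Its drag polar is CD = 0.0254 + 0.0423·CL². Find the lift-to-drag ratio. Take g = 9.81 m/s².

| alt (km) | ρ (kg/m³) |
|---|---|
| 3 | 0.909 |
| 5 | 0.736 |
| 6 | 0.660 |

L/D = 12.5

At 5 km, from the table: ρ = 0.736 kg/m³.
In steady level flight, lift balances weight: W = mg = 153000 × 9.81 = 1.5009×10^6 N.
q = ½ρv² = ½ × 0.736 × 151² = 8391 Pa.
CL = W/(q·S) = 1.5009×10^6 / (8391 × 120) = 1.491.
CD = 0.0254 + 0.0423 × 1.491² = 0.1194.
L/D = CL/CD = 1.491 / 0.1194 = 12.5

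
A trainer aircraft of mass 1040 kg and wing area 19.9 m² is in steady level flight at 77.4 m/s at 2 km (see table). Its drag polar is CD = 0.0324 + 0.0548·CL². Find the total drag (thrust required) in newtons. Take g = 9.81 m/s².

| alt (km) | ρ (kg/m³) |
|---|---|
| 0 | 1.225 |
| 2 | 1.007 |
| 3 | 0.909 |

D = 2040 N

At 2 km, from the table: ρ = 1.007 kg/m³.
Level flight ⇒ L = W = m·g = 1040 × 9.81 = 10202 N.
q = ½ρv² = ½ × 1.007 × 77.4² = 3016 Pa.
CL = W/(q·S) = 10202 / (3016 × 19.9) = 0.17.
CD = 0.0324 + 0.0548 × 0.17² = 0.03398.
D = q·S·CD = 3016 × 19.9 × 0.03398 = 2040 N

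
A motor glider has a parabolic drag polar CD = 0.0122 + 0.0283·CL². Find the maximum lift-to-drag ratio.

(L/D)max = 26.9

For CD = CD0 + K·CL², (L/D)max occurs at CL* = √(CD0/K) and equals 1/(2√(K·CD0)).
(L/D)max = 1/(2√(0.0283 × 0.0122)) = 1/(2 × 0.01858) = 26.9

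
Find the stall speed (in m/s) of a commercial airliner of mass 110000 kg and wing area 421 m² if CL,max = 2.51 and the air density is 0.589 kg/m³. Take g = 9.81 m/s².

At stall, lift equals weight: L = W = m·g = 110000 × 9.81 = 1.079×10^6 N.
From L = ½ρV²S·CL,max = W: V_stall = √(2W/(ρSCL,max)) = √(2·1.079×10^6/(0.589·421·2.51))
V_stall = √3468 = 58.9 m/s

V_stall = 58.9 m/s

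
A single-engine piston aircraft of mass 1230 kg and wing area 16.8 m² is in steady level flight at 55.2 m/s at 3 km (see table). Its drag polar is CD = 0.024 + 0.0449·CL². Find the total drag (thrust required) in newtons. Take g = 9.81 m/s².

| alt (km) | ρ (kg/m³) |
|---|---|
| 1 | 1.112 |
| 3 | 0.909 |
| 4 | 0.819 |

At 3 km, from the table: ρ = 0.909 kg/m³.
Level flight ⇒ L = W = m·g = 1230 × 9.81 = 12066 N.
q = ½ρv² = ½ × 0.909 × 55.2² = 1385 Pa.
CL = 2W/(ρv²S) = 2×12066/(0.909×55.2²×16.8) = 0.5186.
CD = 0.024 + 0.0449 × 0.5186² = 0.03608.
D = q·S·CD = 1385 × 16.8 × 0.03608 = 839.4 N

D = 839 N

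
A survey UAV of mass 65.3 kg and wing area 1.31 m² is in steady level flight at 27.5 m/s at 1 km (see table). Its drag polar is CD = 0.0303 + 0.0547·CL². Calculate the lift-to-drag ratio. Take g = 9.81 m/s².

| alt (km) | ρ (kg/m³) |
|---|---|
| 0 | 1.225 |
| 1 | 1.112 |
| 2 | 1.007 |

L/D = 11.2

At 1 km, from the table: ρ = 1.112 kg/m³.
Weight W = mg = 65.3 × 9.81 = 640.59 N; in level flight L = W.
q = ½ρv² = ½ × 1.112 × 27.5² = 420.5 Pa.
Required CL = L/(qS) = 640.59/(420.5·1.31) = 1.163.
CD = 0.0303 + 0.0547 × 1.163² = 0.1043.
L/D = CL/CD = 1.163 / 0.1043 = 11.2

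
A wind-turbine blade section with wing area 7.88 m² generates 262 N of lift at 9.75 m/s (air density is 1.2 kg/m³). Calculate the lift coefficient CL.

From L = ½ρv²S·CL, rearranging gives CL = 2L/(ρv²S).
CL = 2 × 262 / (1.2 × 9.75² × 7.88) = 0.583

CL = 0.583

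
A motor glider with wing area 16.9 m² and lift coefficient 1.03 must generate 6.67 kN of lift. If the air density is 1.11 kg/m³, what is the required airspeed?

L = ½ρv²S·CL ⇒ v = √(2L/(ρ·S·CL))
v = √(2 × 6670 / (1.11 × 16.9 × 1.03)) = √690.4 = 26.3 m/s

v = 26.3 m/s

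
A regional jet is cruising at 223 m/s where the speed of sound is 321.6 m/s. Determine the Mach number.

M = v/a = 223 / 321.6 = 0.693

M = 0.693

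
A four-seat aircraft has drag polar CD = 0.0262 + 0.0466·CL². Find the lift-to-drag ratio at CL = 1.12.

CD = 0.0262 + 0.0466 × 1.12² = 0.08466
L/D = CL/CD = 1.12 / 0.08466 = 13.2

L/D = 13.2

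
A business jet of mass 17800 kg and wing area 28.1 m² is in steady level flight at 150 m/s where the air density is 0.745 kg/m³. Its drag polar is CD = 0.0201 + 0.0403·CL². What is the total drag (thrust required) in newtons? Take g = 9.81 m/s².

D = 9950 N

Level flight ⇒ L = W = m·g = 17800 × 9.81 = 1.7462×10^5 N.
q = ½ρv² = ½ × 0.745 × 150² = 8381 Pa.
CL = W/(q·S) = 1.7462×10^5 / (8381 × 28.1) = 0.7414.
CD = 0.0201 + 0.0403 × 0.7414² = 0.04225.
D = q·S·CD = 8381 × 28.1 × 0.04225 = 9951 N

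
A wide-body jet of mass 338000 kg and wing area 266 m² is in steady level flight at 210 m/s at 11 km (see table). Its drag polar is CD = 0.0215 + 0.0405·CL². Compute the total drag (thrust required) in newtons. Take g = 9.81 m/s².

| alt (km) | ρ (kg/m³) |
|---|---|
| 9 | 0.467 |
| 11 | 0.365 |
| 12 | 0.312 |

D = 2.54×10^5 N

At 11 km, from the table: ρ = 0.365 kg/m³.
Weight W = mg = 338000 × 9.81 = 3.3158×10^6 N; in level flight L = W.
q = ½ρv² = ½ × 0.365 × 210² = 8048 Pa.
CL = 2W/(ρv²S) = 2×3.3158×10^6/(0.365×210²×266) = 1.549.
CD = 0.0215 + 0.0405 × 1.549² = 0.1187.
D = q·S·CD = 8048 × 266 × 0.1187 = 2.54×10^5 N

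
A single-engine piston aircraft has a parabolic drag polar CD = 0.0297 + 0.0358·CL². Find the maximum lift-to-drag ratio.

(L/D)max = 15.3

For CD = CD0 + K·CL², (L/D)max occurs at CL* = √(CD0/K) and equals 1/(2√(K·CD0)).
(L/D)max = 1/(2√(0.0358 × 0.0297)) = 1/(2 × 0.03261) = 15.3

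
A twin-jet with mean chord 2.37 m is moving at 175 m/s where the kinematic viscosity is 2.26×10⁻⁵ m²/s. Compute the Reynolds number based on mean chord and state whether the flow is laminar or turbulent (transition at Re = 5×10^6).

Re = 1.84×10^7 (turbulent)

Re = v·c/ν = 175 × 2.37 / (2.26×10⁻⁵) = 1.84×10^7
Since 1.84×10^7 > 5×10^6, the flow is turbulent.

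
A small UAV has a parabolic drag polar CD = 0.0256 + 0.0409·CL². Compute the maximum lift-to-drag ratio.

(L/D)max = 15.5

For CD = CD0 + K·CL², (L/D)max occurs at CL* = √(CD0/K) and equals 1/(2√(K·CD0)).
(L/D)max = 1/(2√(0.0409 × 0.0256)) = 1/(2 × 0.03236) = 15.5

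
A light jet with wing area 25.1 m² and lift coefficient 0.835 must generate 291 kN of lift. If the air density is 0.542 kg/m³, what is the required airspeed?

v = 226 m/s

L = ½ρv²S·CL ⇒ v = √(2L/(ρ·S·CL))
v = √(2 × 2.91×10^5 / (0.542 × 25.1 × 0.835)) = √51230 = 226 m/s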